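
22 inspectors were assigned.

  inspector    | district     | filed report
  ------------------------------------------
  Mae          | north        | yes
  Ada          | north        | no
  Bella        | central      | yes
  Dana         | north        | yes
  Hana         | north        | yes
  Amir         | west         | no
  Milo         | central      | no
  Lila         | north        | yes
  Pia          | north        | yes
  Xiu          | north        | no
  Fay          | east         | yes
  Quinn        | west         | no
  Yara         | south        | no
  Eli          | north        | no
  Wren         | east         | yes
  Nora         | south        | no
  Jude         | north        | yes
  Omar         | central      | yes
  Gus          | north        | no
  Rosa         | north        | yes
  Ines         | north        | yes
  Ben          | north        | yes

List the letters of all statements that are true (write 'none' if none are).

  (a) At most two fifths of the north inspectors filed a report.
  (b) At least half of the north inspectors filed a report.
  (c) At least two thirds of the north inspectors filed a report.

|A| = 13, |A ∩ B| = 9, |A ∖ B| = 4.
(a) |A ∩ B| / |A| ≤ 2/5: fails.
(b) |A ∩ B| ≥ |A ∖ B|: holds.
(c) |A ∩ B| / |A| ≥ 2/3: holds.

(b), (c)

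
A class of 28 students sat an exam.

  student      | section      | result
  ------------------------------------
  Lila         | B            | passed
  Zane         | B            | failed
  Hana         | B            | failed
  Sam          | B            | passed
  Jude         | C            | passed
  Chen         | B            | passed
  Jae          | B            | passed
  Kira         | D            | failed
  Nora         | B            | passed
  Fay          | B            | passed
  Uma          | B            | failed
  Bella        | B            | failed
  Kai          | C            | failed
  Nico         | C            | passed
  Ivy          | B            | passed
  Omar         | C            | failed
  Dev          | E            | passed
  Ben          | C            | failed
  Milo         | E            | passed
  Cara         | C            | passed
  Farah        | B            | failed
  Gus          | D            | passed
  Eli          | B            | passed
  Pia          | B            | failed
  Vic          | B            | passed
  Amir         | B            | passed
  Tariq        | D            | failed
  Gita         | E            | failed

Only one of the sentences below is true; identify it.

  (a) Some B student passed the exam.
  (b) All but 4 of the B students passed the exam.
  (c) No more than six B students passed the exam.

(a)

|A| = 16, |A ∩ B| = 10, |A ∖ B| = 6.
(a) requires A ∩ B ≠ ∅ (|A ∩ B| ≥ 1): true.
(b) requires |A ∖ B| = 4: false.
(c) requires |A ∩ B| ≤ 6: false.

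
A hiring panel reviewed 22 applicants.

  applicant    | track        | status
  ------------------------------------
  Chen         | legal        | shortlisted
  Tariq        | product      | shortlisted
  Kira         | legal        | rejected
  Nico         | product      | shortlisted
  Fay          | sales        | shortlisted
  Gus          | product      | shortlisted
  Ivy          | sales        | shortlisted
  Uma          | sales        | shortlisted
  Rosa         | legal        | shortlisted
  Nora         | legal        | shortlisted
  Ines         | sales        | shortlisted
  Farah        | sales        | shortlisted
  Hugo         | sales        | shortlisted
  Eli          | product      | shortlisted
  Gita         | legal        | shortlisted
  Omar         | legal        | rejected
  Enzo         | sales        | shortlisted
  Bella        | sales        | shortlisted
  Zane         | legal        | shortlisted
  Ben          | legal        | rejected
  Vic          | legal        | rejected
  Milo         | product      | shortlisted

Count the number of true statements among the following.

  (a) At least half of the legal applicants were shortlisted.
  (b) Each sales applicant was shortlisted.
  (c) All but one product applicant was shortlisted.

2

(a) legal: |A| = 9, |A ∩ B| = 5; needs |A ∩ B| ≥ |A ∖ B| — true.
(b) sales: |A| = 8, |A ∩ B| = 8; needs A ⊆ B, i.e. every element of A is in B (|A ∖ B| = 0) — true.
(c) product: |A| = 5, |A ∩ B| = 5; needs |A ∖ B| = 1 — false.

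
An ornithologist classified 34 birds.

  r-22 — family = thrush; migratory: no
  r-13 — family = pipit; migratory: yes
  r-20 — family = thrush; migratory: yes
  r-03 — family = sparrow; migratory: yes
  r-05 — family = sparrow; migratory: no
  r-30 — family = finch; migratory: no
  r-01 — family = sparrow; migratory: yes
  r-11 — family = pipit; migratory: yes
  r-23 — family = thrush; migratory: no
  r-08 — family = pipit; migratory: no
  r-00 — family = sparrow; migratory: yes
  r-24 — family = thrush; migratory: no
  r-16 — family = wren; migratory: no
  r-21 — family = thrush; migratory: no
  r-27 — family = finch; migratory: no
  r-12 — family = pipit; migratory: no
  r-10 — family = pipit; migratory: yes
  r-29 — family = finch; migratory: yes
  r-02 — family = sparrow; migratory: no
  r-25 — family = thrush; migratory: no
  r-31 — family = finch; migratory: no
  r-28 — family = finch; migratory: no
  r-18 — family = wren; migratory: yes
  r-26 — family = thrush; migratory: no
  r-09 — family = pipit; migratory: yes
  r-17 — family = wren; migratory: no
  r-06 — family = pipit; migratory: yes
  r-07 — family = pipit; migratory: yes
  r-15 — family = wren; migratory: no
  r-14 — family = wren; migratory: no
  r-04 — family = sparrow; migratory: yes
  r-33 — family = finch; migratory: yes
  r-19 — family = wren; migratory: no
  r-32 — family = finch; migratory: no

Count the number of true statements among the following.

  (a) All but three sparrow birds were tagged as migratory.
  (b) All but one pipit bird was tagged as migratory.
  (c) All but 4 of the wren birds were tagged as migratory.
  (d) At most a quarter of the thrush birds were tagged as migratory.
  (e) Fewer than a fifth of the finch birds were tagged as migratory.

(a) sparrow: |A| = 6, |A ∩ B| = 4; needs |A ∖ B| = 3 — false.
(b) pipit: |A| = 8, |A ∩ B| = 6; needs |A ∖ B| = 1 — false.
(c) wren: |A| = 6, |A ∩ B| = 1; needs |A ∖ B| = 4 — false.
(d) thrush: |A| = 7, |A ∩ B| = 1; needs |A ∩ B| / |A| ≤ 1/4 — true.
(e) finch: |A| = 7, |A ∩ B| = 2; needs |A ∩ B| / |A| < 1/5 — false.

1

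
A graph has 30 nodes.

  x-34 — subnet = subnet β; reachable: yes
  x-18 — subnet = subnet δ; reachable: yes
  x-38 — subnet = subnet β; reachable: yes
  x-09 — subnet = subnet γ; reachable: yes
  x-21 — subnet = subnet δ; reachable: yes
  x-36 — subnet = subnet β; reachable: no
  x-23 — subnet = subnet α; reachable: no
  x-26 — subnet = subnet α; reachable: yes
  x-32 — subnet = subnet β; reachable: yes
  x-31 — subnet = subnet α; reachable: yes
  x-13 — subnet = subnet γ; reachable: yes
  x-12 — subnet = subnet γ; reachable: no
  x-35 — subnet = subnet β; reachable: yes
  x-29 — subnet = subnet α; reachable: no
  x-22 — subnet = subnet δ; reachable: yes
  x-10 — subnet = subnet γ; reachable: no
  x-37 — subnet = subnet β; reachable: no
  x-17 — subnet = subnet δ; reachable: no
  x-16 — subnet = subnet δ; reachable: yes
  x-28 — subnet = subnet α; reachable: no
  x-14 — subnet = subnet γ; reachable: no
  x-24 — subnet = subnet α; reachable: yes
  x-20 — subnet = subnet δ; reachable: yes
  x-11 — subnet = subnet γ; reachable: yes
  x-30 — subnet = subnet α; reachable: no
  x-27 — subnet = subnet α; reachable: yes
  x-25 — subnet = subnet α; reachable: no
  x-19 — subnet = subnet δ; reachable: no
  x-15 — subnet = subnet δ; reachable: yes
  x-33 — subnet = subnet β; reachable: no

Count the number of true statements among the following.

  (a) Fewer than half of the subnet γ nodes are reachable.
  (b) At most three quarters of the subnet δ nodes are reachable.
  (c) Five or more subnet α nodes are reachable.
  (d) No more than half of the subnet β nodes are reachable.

1

(a) subnet γ: |A| = 6, |A ∩ B| = 3; needs |A ∩ B| < |A ∖ B| — false.
(b) subnet δ: |A| = 8, |A ∩ B| = 6; needs |A ∩ B| / |A| ≤ 3/4 — true.
(c) subnet α: |A| = 9, |A ∩ B| = 4; needs |A ∩ B| ≥ 5 — false.
(d) subnet β: |A| = 7, |A ∩ B| = 4; needs |A ∩ B| ≤ |A ∖ B| — false.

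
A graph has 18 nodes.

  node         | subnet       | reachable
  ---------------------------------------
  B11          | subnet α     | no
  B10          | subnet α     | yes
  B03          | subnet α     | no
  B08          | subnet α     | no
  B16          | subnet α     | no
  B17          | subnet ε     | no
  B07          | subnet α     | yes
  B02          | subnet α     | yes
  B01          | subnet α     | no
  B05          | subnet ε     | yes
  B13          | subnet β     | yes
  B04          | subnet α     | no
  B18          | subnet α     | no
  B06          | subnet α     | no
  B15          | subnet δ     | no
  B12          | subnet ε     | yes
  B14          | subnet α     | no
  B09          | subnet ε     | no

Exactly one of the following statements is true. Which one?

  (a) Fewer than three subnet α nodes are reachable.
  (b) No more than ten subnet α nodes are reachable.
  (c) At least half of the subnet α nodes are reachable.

(b)

|A| = 12, |A ∩ B| = 3, |A ∖ B| = 9.
(a) requires |A ∩ B| < 3: false.
(b) requires |A ∩ B| ≤ 10: true.
(c) requires |A ∩ B| ≥ |A ∖ B|: false.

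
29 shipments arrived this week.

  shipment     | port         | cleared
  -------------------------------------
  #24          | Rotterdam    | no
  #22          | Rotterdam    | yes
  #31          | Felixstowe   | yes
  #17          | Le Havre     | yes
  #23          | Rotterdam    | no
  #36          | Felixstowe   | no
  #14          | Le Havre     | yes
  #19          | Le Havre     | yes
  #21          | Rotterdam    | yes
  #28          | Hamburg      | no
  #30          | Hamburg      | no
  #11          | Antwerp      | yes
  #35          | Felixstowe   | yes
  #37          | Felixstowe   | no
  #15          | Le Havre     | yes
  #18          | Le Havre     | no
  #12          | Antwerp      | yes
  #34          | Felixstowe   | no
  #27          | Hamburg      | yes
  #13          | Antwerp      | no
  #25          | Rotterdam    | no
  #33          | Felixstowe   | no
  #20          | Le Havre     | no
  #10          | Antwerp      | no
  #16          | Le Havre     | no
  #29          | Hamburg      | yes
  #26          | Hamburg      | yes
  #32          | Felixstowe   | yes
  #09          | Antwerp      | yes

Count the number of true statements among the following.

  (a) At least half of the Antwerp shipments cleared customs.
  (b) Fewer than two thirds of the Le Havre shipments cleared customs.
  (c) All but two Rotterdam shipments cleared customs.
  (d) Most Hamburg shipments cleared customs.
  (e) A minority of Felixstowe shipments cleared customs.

(a) Antwerp: |A| = 5, |A ∩ B| = 3; needs |A ∩ B| ≥ |A ∖ B| — true.
(b) Le Havre: |A| = 7, |A ∩ B| = 4; needs |A ∩ B| / |A| < 2/3 — true.
(c) Rotterdam: |A| = 5, |A ∩ B| = 2; needs |A ∖ B| = 2 — false.
(d) Hamburg: |A| = 5, |A ∩ B| = 3; needs |A ∩ B| > |A ∖ B| — true.
(e) Felixstowe: |A| = 7, |A ∩ B| = 3; needs |A ∩ B| < |A ∖ B| — true.

4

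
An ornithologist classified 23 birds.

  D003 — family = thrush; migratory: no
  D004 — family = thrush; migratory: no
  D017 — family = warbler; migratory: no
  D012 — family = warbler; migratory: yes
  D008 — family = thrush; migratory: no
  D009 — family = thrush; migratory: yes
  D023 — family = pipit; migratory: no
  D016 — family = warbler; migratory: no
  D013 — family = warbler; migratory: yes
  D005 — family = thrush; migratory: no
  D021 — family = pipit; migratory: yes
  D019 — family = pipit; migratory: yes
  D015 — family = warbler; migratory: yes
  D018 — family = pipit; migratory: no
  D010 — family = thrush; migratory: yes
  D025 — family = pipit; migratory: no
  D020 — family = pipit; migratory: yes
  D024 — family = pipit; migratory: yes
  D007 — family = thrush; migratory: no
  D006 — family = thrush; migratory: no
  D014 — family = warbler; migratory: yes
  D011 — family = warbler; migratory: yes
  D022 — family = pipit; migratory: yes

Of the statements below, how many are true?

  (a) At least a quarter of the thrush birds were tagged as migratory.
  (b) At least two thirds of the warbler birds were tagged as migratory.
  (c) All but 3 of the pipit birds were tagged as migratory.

3

(a) thrush: |A| = 8, |A ∩ B| = 2; needs |A ∩ B| / |A| ≥ 1/4 — true.
(b) warbler: |A| = 7, |A ∩ B| = 5; needs |A ∩ B| / |A| ≥ 2/3 — true.
(c) pipit: |A| = 8, |A ∩ B| = 5; needs |A ∖ B| = 3 — true.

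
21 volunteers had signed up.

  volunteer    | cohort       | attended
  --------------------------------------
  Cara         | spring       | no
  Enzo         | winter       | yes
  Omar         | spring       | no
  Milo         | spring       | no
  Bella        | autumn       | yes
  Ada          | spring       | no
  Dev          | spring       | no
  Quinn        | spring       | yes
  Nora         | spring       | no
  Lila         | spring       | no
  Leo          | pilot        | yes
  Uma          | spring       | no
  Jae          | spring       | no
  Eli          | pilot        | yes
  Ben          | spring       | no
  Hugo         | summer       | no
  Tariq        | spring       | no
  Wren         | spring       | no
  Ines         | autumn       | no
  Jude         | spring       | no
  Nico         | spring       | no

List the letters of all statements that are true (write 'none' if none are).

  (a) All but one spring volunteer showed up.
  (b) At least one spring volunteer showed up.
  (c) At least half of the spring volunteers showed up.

(b)

|A| = 15, |A ∩ B| = 1, |A ∖ B| = 14.
(a) |A ∖ B| = 1: fails.
(b) A ∩ B ≠ ∅ (|A ∩ B| ≥ 1): holds.
(c) |A ∩ B| ≥ |A ∖ B|: fails.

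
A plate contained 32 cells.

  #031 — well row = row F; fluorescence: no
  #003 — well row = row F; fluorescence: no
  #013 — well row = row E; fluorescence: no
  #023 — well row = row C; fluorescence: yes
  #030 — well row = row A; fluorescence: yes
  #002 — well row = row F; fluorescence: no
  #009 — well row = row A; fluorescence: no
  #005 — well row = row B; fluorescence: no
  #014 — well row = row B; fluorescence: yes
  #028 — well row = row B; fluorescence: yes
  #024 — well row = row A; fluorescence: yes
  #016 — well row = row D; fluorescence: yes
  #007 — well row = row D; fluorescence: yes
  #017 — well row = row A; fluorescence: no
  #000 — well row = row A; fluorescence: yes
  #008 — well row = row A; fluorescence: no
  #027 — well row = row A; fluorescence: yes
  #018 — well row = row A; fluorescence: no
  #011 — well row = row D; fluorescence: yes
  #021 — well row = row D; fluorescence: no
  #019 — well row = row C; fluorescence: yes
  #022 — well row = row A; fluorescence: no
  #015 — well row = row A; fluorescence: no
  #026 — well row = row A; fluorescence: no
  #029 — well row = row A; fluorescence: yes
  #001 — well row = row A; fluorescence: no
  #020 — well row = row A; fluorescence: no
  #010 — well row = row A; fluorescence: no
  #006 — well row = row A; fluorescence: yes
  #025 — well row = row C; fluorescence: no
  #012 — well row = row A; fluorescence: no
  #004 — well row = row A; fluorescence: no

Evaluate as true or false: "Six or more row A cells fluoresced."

True

Truth condition: |A ∩ B| ≥ 6.
|A| = 18, |A ∩ B| = 6, |A ∖ B| = 12.
|A ∩ B| = 6, so the statement is true.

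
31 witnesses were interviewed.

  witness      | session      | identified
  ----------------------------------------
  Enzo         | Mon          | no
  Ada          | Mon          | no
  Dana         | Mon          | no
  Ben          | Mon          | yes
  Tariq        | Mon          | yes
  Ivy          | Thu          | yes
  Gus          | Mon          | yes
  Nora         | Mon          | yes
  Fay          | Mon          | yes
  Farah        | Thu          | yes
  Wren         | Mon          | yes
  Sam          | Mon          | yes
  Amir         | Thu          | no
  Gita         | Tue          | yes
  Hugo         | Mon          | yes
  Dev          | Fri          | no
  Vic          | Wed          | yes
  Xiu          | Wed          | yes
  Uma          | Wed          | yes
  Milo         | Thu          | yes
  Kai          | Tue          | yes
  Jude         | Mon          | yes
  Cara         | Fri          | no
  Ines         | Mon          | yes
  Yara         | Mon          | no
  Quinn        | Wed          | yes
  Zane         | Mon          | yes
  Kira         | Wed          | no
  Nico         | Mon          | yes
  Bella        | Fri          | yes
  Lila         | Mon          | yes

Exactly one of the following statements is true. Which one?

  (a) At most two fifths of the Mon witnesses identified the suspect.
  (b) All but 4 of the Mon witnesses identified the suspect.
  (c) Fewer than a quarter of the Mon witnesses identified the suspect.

(b)

|A| = 17, |A ∩ B| = 13, |A ∖ B| = 4.
(a) requires |A ∩ B| / |A| ≤ 2/5: false.
(b) requires |A ∖ B| = 4: true.
(c) requires |A ∩ B| / |A| < 1/4: false.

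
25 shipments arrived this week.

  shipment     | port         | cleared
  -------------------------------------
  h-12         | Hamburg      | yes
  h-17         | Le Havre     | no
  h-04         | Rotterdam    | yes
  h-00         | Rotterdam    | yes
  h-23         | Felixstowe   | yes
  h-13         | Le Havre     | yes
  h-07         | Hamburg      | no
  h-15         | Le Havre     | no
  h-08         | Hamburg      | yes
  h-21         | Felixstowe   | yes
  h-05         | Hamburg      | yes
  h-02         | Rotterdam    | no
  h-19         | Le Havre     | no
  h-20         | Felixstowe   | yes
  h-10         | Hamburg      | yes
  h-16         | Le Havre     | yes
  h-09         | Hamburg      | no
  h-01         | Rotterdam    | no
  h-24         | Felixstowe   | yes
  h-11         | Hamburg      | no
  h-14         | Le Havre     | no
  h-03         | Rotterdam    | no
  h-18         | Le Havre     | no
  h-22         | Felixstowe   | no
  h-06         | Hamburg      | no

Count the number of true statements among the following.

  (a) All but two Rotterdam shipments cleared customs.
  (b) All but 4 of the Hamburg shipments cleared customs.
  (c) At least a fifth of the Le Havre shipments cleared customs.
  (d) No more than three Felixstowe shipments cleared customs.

2

(a) Rotterdam: |A| = 5, |A ∩ B| = 2; needs |A ∖ B| = 2 — false.
(b) Hamburg: |A| = 8, |A ∩ B| = 4; needs |A ∖ B| = 4 — true.
(c) Le Havre: |A| = 7, |A ∩ B| = 2; needs |A ∩ B| / |A| ≥ 1/5 — true.
(d) Felixstowe: |A| = 5, |A ∩ B| = 4; needs |A ∩ B| ≤ 3 — false.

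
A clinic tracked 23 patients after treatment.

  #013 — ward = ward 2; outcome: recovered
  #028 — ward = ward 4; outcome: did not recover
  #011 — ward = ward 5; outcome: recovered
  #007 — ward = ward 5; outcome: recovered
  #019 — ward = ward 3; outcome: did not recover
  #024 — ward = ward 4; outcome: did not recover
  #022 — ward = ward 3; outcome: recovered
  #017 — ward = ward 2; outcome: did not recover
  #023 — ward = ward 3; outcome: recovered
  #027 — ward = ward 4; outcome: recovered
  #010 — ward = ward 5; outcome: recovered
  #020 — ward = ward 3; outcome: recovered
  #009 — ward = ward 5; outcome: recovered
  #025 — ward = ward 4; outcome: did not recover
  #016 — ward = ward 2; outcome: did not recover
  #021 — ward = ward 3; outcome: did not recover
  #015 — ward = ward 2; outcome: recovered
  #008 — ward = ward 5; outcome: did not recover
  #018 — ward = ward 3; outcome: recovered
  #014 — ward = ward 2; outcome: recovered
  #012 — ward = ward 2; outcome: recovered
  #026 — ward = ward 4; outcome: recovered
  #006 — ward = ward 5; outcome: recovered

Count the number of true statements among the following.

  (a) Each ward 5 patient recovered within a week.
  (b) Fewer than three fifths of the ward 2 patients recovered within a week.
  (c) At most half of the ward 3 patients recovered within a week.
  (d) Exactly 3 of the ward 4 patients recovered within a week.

(a) ward 5: |A| = 6, |A ∩ B| = 5; needs A ⊆ B, i.e. every element of A is in B (|A ∖ B| = 0) — false.
(b) ward 2: |A| = 6, |A ∩ B| = 4; needs |A ∩ B| / |A| < 3/5 — false.
(c) ward 3: |A| = 6, |A ∩ B| = 4; needs |A ∩ B| ≤ |A ∖ B| — false.
(d) ward 4: |A| = 5, |A ∩ B| = 2; needs |A ∩ B| = 3 — false.

0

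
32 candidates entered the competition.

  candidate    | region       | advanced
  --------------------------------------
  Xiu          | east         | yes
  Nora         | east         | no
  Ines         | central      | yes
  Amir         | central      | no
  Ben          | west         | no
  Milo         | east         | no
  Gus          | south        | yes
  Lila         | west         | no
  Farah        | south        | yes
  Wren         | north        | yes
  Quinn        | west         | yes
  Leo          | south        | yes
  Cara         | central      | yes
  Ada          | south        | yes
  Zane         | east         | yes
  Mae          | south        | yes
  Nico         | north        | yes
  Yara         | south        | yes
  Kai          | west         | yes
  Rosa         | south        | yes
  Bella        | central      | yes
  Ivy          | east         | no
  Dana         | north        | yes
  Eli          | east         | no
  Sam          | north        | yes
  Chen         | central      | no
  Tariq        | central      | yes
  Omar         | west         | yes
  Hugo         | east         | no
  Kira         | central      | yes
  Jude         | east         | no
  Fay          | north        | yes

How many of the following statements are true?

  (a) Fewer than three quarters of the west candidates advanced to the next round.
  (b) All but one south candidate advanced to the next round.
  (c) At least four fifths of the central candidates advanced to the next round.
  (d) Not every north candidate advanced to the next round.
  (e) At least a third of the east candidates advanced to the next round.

(a) west: |A| = 5, |A ∩ B| = 3; needs |A ∩ B| / |A| < 3/4 — true.
(b) south: |A| = 7, |A ∩ B| = 7; needs |A ∖ B| = 1 — false.
(c) central: |A| = 7, |A ∩ B| = 5; needs |A ∩ B| / |A| ≥ 4/5 — false.
(d) north: |A| = 5, |A ∩ B| = 5; needs A ⊄ B (|A ∖ B| ≥ 1) — false.
(e) east: |A| = 8, |A ∩ B| = 2; needs |A ∩ B| / |A| ≥ 1/3 — false.

1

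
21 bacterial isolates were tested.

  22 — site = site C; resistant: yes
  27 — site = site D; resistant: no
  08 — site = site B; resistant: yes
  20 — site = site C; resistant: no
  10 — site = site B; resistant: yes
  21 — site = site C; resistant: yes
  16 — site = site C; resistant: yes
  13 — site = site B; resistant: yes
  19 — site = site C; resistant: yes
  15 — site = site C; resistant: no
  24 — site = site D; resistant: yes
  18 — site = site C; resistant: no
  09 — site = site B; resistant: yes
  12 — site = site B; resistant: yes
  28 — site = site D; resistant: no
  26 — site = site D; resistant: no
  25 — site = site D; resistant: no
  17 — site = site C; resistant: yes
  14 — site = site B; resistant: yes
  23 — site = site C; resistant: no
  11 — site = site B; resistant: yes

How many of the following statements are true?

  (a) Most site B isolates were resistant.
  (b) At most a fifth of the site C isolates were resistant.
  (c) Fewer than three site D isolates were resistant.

2

(a) site B: |A| = 7, |A ∩ B| = 7; needs |A ∩ B| > |A ∖ B| — true.
(b) site C: |A| = 9, |A ∩ B| = 5; needs |A ∩ B| / |A| ≤ 1/5 — false.
(c) site D: |A| = 5, |A ∩ B| = 1; needs |A ∩ B| < 3 — true.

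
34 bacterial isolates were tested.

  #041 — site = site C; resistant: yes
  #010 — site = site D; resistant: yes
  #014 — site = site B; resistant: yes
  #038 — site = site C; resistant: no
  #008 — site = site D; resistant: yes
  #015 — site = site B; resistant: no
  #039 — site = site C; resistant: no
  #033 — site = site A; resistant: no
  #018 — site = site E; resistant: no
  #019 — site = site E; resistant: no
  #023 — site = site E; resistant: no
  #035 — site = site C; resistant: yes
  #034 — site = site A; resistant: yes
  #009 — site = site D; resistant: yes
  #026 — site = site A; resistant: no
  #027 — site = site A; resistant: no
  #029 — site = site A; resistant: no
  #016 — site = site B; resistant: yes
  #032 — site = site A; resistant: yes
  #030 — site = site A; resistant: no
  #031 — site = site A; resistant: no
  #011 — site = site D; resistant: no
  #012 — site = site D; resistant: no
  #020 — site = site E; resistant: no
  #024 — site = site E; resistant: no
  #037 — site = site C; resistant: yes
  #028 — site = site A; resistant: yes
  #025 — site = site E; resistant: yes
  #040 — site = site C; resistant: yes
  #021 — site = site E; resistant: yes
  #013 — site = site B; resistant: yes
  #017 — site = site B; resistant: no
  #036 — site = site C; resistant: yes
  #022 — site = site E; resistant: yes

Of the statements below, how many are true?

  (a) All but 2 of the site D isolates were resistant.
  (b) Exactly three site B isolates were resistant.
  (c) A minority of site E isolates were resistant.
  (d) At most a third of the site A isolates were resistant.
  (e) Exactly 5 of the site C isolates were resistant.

(a) site D: |A| = 5, |A ∩ B| = 3; needs |A ∖ B| = 2 — true.
(b) site B: |A| = 5, |A ∩ B| = 3; needs |A ∩ B| = 3 — true.
(c) site E: |A| = 8, |A ∩ B| = 3; needs |A ∩ B| < |A ∖ B| — true.
(d) site A: |A| = 9, |A ∩ B| = 3; needs |A ∩ B| / |A| ≤ 1/3 — true.
(e) site C: |A| = 7, |A ∩ B| = 5; needs |A ∩ B| = 5 — true.

5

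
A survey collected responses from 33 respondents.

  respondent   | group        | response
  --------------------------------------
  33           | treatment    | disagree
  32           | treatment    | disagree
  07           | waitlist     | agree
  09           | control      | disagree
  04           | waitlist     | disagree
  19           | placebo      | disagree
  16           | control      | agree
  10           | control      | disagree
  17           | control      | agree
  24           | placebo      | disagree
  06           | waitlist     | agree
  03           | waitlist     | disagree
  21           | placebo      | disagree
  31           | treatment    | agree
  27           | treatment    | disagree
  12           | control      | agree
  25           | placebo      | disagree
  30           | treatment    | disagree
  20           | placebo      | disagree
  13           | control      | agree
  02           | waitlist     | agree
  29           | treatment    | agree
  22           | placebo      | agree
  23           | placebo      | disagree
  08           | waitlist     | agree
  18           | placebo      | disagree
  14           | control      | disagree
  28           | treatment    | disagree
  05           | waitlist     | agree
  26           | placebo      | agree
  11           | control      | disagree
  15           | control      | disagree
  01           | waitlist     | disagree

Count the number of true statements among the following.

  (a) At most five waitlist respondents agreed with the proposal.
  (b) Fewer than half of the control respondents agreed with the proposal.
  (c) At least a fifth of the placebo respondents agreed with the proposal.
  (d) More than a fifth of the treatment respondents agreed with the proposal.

4

(a) waitlist: |A| = 8, |A ∩ B| = 5; needs |A ∩ B| ≤ 5 — true.
(b) control: |A| = 9, |A ∩ B| = 4; needs |A ∩ B| < |A ∖ B| — true.
(c) placebo: |A| = 9, |A ∩ B| = 2; needs |A ∩ B| / |A| ≥ 1/5 — true.
(d) treatment: |A| = 7, |A ∩ B| = 2; needs |A ∩ B| / |A| > 1/5 — true.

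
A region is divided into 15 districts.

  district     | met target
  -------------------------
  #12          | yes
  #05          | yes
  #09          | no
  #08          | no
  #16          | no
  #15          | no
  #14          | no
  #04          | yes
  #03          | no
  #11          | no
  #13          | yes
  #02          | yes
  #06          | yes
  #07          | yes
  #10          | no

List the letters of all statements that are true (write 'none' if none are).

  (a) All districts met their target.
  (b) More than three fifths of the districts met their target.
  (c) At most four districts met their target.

none

|A| = 15, |A ∩ B| = 7, |A ∖ B| = 8.
(a) A ⊆ B, i.e. every element of A is in B (|A ∖ B| = 0): fails.
(b) |A ∩ B| / |A| > 3/5: fails.
(c) |A ∩ B| ≤ 4: fails.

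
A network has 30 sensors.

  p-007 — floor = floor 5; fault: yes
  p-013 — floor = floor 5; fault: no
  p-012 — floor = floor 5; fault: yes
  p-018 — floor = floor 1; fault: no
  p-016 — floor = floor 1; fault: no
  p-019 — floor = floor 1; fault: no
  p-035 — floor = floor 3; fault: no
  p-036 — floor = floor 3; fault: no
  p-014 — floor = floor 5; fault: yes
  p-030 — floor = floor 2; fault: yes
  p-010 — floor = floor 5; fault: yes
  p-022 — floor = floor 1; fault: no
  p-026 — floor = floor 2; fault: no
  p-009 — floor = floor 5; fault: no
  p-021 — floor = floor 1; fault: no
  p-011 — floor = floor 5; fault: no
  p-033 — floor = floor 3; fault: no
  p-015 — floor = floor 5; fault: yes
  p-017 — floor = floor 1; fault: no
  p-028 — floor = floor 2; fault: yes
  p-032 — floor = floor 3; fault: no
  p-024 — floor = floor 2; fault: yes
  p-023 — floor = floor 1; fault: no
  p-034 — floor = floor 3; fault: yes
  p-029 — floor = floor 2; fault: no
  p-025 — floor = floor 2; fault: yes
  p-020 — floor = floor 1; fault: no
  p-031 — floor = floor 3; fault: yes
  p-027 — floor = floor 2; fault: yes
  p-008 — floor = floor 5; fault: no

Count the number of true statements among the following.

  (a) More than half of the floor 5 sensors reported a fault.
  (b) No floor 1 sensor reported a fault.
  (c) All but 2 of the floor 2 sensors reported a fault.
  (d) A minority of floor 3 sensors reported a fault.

(a) floor 5: |A| = 9, |A ∩ B| = 5; needs |A ∩ B| > |A ∖ B| — true.
(b) floor 1: |A| = 8, |A ∩ B| = 0; needs A ∩ B = ∅ (|A ∩ B| = 0) — true.
(c) floor 2: |A| = 7, |A ∩ B| = 5; needs |A ∖ B| = 2 — true.
(d) floor 3: |A| = 6, |A ∩ B| = 2; needs |A ∩ B| < |A ∖ B| — true.

4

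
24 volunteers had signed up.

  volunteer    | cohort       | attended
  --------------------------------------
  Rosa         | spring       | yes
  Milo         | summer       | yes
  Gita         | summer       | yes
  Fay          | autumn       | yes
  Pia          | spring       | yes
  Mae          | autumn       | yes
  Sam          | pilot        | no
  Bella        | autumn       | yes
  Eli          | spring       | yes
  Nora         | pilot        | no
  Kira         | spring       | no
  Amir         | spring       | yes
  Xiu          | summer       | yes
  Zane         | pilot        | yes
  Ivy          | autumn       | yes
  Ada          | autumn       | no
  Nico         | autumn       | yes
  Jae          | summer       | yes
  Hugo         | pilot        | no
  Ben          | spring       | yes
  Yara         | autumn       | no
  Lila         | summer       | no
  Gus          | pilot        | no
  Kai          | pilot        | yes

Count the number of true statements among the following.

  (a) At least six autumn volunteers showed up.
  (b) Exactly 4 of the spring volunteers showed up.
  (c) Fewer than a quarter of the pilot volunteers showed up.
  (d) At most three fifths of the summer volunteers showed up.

0

(a) autumn: |A| = 7, |A ∩ B| = 5; needs |A ∩ B| ≥ 6 — false.
(b) spring: |A| = 6, |A ∩ B| = 5; needs |A ∩ B| = 4 — false.
(c) pilot: |A| = 6, |A ∩ B| = 2; needs |A ∩ B| / |A| < 1/4 — false.
(d) summer: |A| = 5, |A ∩ B| = 4; needs |A ∩ B| / |A| ≤ 3/5 — false.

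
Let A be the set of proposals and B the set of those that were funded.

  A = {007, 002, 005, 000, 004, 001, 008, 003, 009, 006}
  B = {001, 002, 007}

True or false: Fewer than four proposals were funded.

True

The determiner here denotes the relation: |A ∩ B| < 4.
A (the restrictor) = {007, 002, 005, 000, 004, 001, 008, 003, 009, 006}, |A| = 10.
A ∩ B = {007, 002, 001}, so |A ∩ B| = 3.
|A ∩ B| = 3, so the statement is true.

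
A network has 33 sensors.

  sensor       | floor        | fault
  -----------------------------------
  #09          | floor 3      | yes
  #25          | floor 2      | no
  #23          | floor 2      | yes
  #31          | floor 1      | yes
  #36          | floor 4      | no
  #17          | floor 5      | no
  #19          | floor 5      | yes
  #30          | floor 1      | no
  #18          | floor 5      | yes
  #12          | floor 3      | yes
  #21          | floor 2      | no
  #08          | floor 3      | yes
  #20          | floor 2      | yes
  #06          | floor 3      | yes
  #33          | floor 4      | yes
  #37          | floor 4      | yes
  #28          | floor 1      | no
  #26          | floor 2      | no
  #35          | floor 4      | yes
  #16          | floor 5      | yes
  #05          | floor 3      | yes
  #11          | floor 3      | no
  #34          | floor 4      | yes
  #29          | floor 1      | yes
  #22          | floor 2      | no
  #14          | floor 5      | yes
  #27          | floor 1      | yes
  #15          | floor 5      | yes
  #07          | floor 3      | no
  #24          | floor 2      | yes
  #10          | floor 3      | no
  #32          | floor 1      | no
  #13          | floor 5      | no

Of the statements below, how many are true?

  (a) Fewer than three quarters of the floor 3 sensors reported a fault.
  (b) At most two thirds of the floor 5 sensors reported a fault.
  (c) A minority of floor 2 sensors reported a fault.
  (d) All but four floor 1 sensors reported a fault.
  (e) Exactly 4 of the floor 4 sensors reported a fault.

(a) floor 3: |A| = 8, |A ∩ B| = 5; needs |A ∩ B| / |A| < 3/4 — true.
(b) floor 5: |A| = 7, |A ∩ B| = 5; needs |A ∩ B| / |A| ≤ 2/3 — false.
(c) floor 2: |A| = 7, |A ∩ B| = 3; needs |A ∩ B| < |A ∖ B| — true.
(d) floor 1: |A| = 6, |A ∩ B| = 3; needs |A ∖ B| = 4 — false.
(e) floor 4: |A| = 5, |A ∩ B| = 4; needs |A ∩ B| = 4 — true.

3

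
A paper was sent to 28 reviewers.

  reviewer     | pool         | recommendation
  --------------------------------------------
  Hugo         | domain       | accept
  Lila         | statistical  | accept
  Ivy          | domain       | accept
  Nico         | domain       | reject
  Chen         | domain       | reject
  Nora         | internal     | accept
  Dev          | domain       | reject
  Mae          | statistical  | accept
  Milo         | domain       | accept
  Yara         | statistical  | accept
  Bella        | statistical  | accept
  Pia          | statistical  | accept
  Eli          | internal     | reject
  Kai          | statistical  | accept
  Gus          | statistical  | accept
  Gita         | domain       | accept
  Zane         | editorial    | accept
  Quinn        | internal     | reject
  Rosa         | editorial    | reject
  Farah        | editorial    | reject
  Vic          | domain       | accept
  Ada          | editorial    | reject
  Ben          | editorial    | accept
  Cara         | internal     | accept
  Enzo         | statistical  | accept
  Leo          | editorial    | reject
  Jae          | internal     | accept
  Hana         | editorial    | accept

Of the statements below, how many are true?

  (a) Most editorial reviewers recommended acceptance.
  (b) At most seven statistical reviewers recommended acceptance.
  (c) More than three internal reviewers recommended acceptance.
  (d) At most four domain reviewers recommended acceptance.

(a) editorial: |A| = 7, |A ∩ B| = 3; needs |A ∩ B| > |A ∖ B| — false.
(b) statistical: |A| = 8, |A ∩ B| = 8; needs |A ∩ B| ≤ 7 — false.
(c) internal: |A| = 5, |A ∩ B| = 3; needs |A ∩ B| > 3 — false.
(d) domain: |A| = 8, |A ∩ B| = 5; needs |A ∩ B| ≤ 4 — false.

0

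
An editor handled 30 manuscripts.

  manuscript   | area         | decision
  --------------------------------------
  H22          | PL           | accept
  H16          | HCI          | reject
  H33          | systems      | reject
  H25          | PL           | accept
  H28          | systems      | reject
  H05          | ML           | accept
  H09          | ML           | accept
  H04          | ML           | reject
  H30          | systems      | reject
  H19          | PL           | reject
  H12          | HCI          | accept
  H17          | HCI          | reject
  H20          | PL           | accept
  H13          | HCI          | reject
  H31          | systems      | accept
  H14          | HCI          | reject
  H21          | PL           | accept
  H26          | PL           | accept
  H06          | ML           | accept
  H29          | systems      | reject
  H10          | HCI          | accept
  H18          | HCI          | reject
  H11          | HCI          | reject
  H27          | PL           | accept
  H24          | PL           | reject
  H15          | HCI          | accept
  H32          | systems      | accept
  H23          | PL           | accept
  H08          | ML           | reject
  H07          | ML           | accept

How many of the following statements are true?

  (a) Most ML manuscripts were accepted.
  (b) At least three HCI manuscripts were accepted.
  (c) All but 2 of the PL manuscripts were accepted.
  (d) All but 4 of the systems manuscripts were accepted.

(a) ML: |A| = 6, |A ∩ B| = 4; needs |A ∩ B| > |A ∖ B| — true.
(b) HCI: |A| = 9, |A ∩ B| = 3; needs |A ∩ B| ≥ 3 — true.
(c) PL: |A| = 9, |A ∩ B| = 7; needs |A ∖ B| = 2 — true.
(d) systems: |A| = 6, |A ∩ B| = 2; needs |A ∖ B| = 4 — true.

4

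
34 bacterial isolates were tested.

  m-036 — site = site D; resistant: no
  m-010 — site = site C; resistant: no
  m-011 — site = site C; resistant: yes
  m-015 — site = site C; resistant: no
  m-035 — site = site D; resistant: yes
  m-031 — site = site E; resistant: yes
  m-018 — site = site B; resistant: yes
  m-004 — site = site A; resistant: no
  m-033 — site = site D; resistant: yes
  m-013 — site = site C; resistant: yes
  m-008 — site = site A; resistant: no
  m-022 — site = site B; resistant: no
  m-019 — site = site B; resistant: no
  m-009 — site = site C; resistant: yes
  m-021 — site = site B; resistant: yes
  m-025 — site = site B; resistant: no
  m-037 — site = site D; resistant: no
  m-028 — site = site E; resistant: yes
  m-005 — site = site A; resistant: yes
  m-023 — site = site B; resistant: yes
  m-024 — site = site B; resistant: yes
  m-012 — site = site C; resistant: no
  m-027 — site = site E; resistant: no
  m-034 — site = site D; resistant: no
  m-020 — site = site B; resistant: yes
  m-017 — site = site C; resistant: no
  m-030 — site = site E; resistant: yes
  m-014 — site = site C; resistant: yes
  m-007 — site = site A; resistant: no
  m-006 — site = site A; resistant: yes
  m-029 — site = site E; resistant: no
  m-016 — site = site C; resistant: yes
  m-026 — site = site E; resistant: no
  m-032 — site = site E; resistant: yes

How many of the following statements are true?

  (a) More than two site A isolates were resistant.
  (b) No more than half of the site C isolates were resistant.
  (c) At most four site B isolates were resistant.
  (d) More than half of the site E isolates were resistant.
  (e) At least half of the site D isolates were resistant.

1

(a) site A: |A| = 5, |A ∩ B| = 2; needs |A ∩ B| > 2 — false.
(b) site C: |A| = 9, |A ∩ B| = 5; needs |A ∩ B| ≤ |A ∖ B| — false.
(c) site B: |A| = 8, |A ∩ B| = 5; needs |A ∩ B| ≤ 4 — false.
(d) site E: |A| = 7, |A ∩ B| = 4; needs |A ∩ B| > |A ∖ B| — true.
(e) site D: |A| = 5, |A ∩ B| = 2; needs |A ∩ B| ≥ |A ∖ B| — false.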